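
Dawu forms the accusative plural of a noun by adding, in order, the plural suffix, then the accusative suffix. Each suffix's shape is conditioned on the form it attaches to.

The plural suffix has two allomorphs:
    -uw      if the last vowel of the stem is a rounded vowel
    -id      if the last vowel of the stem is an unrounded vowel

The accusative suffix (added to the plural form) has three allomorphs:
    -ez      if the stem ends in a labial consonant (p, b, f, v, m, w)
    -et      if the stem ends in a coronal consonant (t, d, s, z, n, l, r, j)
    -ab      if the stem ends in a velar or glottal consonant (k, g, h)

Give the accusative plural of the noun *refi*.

Since the last vowel of *refi* is /i/ (an unrounded vowel), it takes -id, giving *refiid*.
Since the final consonant of the plural form *refiid* is /d/ (coronal), it takes -et, giving *refiidet*.

refiidet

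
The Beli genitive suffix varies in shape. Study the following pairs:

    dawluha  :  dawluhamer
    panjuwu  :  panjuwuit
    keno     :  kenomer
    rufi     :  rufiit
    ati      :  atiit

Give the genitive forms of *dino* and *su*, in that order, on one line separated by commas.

The pattern is height harmony: -it when the last vowel of the stem is a high vowel (*panjuwu*, *rufi*, *ati*); -mer when the last vowel of the stem is a non-high vowel (*dawluha*, *keno*).
*dino* — last vowel /o/ (a non-high vowel) → -mer → *dinomer*.
*su*: last vowel = /u/, a high vowel → -it → *suit*.

dinomer, suit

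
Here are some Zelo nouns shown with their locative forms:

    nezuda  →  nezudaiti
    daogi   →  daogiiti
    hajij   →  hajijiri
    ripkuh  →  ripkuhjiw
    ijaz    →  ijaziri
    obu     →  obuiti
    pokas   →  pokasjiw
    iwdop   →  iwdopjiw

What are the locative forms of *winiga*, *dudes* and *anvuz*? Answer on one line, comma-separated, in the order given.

The alternation tracks the final sound of the stem — -jiw when the stem ends in a voiceless consonant (*ripkuh*, *pokas*, *iwdop*); -iri when the stem ends in a voiced consonant (*hajij*, *ijaz*); -iti when the stem ends in a vowel (*nezuda*, *daogi*, *obu*).
Since the final sound of *winiga* is /a/ (a vowel), it takes -iti, giving *winigaiti*.
*dudes*: final sound = /s/, a voiceless consonant → -jiw → *dudesjiw*.
Since the final sound of *anvuz* is /z/ (a voiced consonant), it takes -iri, giving *anvuziri*.

winigaiti, dudesjiw, anvuziri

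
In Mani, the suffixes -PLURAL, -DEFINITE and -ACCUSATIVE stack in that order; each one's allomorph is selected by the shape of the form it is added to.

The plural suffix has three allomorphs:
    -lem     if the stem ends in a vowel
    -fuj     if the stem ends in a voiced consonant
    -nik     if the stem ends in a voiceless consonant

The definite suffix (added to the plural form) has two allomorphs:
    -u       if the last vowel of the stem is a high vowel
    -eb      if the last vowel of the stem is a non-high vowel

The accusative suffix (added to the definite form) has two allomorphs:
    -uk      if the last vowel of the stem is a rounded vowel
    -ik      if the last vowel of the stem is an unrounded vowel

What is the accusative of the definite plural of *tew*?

tewfujuuk

*tew*: final sound = /w/, a voiced consonant → -fuj → *tewfuj*.
The plural form *tewfuj*: last vowel = /u/, a high vowel → -u → *tewfuju*.
The definite form *tewfuju*: last vowel = /u/, a rounded vowel → -uk → *tewfujuuk*.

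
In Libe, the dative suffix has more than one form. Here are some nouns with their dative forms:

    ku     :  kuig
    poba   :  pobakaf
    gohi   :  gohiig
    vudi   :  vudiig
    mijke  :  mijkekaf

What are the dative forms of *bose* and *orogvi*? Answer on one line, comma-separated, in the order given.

bosekaf, orogviig

The suffix is conditioned by the last vowel: -ig when the last vowel of the stem is a high vowel (*ku*, *gohi*, *vudi*); -kaf when the last vowel of the stem is a non-high vowel (*poba*, *mijke*).
Since the last vowel of *bose* is /e/ (a non-high vowel), it takes -kaf, giving *bosekaf*.
Since the last vowel of *orogvi* is /i/ (a high vowel), it takes -ig, giving *orogviig*.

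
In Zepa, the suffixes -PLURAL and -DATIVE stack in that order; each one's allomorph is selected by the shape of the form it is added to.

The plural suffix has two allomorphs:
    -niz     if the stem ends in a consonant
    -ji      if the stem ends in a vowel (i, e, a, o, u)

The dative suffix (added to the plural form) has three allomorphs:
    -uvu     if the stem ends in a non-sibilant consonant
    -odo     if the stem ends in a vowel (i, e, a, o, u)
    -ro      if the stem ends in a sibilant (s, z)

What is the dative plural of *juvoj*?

juvojnizro

Since the final sound of *juvoj* is /j/ (a consonant), it takes -niz, giving *juvojniz*.
Since the final sound of the plural form *juvojniz* is /z/ (a sibilant), it takes -ro, giving *juvojnizro*.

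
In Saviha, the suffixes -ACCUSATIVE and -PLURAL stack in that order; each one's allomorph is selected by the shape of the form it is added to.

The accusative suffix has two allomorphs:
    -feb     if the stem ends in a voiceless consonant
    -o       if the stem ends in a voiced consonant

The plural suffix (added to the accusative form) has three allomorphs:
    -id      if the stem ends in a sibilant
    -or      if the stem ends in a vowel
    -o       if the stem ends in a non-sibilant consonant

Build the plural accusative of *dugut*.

*dugut* — final consonant /t/ (voiceless) → -feb → *dugutfeb*.
Since the final sound of the accusative form *dugutfeb* is /b/ (a non-sibilant consonant), it takes -o, giving *dugutfebo*.

dugutfebo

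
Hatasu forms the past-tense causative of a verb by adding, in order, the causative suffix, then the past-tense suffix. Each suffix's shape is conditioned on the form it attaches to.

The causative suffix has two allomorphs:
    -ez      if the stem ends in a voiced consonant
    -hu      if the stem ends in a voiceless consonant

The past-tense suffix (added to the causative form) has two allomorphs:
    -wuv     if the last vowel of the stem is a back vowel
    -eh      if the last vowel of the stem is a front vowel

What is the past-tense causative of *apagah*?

Since the final consonant of *apagah* is /h/ (voiceless), it takes -hu, giving *apagahhu*.
Since the last vowel of the causative form *apagahhu* is /u/ (a back vowel), it takes -wuv, giving *apagahhuwuv*.

apagahhuwuv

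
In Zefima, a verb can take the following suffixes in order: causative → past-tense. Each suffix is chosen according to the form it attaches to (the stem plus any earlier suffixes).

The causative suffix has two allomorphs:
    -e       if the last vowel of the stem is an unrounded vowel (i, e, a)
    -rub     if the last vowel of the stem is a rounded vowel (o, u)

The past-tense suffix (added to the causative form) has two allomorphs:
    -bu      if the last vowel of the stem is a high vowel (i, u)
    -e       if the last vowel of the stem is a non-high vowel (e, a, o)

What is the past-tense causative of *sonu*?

Since the last vowel of *sonu* is /u/ (a rounded vowel), it takes -rub, giving *sonurub*.
The last vowel of the causative form *sonurub* is /u/, which is a high vowel, so the past-tense suffix is -bu, giving *sonurubbu*.

sonurubbu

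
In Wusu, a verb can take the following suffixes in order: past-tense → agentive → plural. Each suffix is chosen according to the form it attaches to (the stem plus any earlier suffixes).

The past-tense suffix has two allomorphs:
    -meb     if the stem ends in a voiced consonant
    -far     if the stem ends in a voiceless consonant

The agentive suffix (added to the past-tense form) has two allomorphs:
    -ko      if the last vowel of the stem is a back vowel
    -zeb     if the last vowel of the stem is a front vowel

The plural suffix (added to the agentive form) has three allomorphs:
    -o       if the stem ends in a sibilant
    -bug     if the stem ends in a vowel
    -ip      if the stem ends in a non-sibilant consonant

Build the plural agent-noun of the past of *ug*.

The final consonant of *ug* is /g/, which is voiced, so the past-tense suffix is -meb, giving *ugmeb*.
The past-tense form *ugmeb*: last vowel = /e/, a front vowel → -zeb → *ugmebzeb*.
Since the final sound of the agentive form *ugmebzeb* is /b/ (a non-sibilant consonant), it takes -ip, giving *ugmebzebip*.

ugmebzebip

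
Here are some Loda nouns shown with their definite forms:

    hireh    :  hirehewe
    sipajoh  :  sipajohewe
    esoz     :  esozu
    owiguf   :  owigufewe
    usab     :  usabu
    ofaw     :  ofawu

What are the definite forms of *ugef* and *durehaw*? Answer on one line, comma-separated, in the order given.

ugefewe, durehawu

The suffix is conditioned by the final consonant: -ewe when the stem ends in a voiceless consonant (*hireh*, *sipajoh*, *owiguf*); -u when the stem ends in a voiced consonant (*esoz*, *usab*, *ofaw*).
*ugef*: final consonant = /f/, voiceless → -ewe → *ugefewe*.
Since the final consonant of *durehaw* is /w/ (voiced), it takes -u, giving *durehawu*.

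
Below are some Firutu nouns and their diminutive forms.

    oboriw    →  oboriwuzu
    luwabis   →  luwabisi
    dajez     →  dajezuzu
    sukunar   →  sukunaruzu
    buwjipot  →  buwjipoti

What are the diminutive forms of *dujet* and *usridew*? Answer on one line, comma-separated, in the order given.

dujeti, usridewuzu

The alternation tracks the final consonant of the stem — -i when the stem ends in a voiceless consonant (*luwabis*, *buwjipot*); -uzu when the stem ends in a voiced consonant (*oboriw*, *dajez*, *sukunar*).
The final consonant of *dujet* is /t/, which is voiceless, so the suffix is -i, giving *dujeti*.
Since the final consonant of *usridew* is /w/ (voiced), it takes -uzu, giving *usridewuzu*.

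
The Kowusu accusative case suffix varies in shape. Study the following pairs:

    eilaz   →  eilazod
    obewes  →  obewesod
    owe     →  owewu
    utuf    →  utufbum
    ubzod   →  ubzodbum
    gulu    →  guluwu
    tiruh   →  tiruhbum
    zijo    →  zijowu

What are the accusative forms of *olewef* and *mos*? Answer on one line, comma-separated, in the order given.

olewefbum, mosod

The pattern is sibilance of the final sound: -od when the stem ends in a sibilant (*eilaz*, *obewes*); -bum when the stem ends in a non-sibilant consonant (*utuf*, *ubzod*, *tiruh*); -wu when the stem ends in a vowel (*owe*, *gulu*, *zijo*).
The final sound of *olewef* is /f/, which is a non-sibilant consonant, so the suffix is -bum, giving *olewefbum*.
*mos*: final sound = /s/, a sibilant → -od → *mosod*.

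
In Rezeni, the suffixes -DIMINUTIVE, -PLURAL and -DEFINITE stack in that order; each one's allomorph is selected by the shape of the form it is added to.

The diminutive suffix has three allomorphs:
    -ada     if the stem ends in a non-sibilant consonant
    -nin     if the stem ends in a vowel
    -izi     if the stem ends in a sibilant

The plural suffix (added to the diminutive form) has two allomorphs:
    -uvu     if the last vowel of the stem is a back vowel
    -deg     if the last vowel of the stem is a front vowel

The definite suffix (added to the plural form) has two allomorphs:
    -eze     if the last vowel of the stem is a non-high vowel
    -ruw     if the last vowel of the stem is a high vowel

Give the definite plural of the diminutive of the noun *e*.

The final sound of *e* is /e/, which is a vowel, so the diminutive suffix is -nin, giving *enin*.
The diminutive form *enin*: last vowel = /i/, a front vowel → -deg → *enindeg*.
The plural form *enindeg*: last vowel = /e/, a non-high vowel → -eze → *enindegeze*.

enindegeze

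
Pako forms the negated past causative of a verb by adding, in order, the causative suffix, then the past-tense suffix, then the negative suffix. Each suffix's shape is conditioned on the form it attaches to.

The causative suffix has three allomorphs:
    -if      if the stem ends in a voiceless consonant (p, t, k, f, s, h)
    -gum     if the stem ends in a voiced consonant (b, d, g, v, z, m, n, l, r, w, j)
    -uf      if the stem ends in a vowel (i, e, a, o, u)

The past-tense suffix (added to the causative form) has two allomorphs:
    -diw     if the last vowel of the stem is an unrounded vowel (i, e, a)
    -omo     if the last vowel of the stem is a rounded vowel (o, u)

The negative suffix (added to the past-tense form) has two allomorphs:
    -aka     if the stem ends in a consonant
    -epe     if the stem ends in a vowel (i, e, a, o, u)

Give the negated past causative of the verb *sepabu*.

sepabuufomoepe

The final sound of *sepabu* is /u/, which is a vowel, so the causative suffix is -uf, giving *sepabuuf*.
The causative form *sepabuuf* — last vowel /u/ (a rounded vowel) → -omo → *sepabuufomo*.
The past-tense form *sepabuufomo*: final sound = /o/, a vowel → -epe → *sepabuufomoepe*.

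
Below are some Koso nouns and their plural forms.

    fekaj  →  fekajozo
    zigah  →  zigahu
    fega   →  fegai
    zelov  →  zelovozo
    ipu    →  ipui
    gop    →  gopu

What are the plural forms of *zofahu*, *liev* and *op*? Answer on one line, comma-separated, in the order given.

zofahui, lievozo, opu

Looking at the final sound of each stem: -u when the stem ends in a voiceless consonant (*zigah*, *gop*); -ozo when the stem ends in a voiced consonant (*fekaj*, *zelov*); -i when the stem ends in a vowel (*fega*, *ipu*).
*zofahu*: final sound = /u/, a vowel → -i → *zofahui*.
*liev* — final sound /v/ (a voiced consonant) → -ozo → *lievozo*.
*op*: final sound = /p/, a voiceless consonant → -u → *opu*.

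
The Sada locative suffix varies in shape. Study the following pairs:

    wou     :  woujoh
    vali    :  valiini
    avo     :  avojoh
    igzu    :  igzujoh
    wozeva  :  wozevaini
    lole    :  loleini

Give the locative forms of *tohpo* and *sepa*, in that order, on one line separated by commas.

The suffix is conditioned by the last vowel: -joh when the last vowel of the stem is a rounded vowel (*wou*, *avo*, *igzu*); -ini when the last vowel of the stem is an unrounded vowel (*vali*, *wozeva*, *lole*).
*tohpo*: last vowel = /o/, a rounded vowel → -joh → *tohpojoh*.
*sepa* — last vowel /a/ (an unrounded vowel) → -ini → *sepaini*.

tohpojoh, sepaini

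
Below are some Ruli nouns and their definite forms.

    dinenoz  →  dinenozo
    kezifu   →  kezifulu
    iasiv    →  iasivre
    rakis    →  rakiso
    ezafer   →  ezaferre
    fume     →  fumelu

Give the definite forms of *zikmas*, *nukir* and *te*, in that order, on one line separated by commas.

The pattern is sibilance of the final sound: -o when the stem ends in a sibilant (*dinenoz*, *rakis*); -re when the stem ends in a non-sibilant consonant (*iasiv*, *ezafer*); -lu when the stem ends in a vowel (*kezifu*, *fume*).
Since the final sound of *zikmas* is /s/ (a sibilant), it takes -o, giving *zikmaso*.
*nukir*: final sound = /r/, a non-sibilant consonant → -re → *nukirre*.
*te*: final sound = /e/, a vowel → -lu → *telu*.

zikmaso, nukirre, telu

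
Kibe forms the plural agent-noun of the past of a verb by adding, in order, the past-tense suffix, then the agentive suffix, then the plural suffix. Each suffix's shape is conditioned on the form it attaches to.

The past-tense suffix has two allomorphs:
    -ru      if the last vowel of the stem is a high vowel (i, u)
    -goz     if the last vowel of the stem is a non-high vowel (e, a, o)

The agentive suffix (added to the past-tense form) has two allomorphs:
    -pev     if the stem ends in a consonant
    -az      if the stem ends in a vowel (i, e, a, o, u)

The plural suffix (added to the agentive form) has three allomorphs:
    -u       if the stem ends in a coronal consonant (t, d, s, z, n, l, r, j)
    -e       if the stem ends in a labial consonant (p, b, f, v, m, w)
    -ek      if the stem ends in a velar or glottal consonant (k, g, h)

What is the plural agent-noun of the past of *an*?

Since the last vowel of *an* is /a/ (a non-high vowel), it takes -goz, giving *angoz*.
Since the final sound of the past-tense form *angoz* is /z/ (a consonant), it takes -pev, giving *angozpev*.
The final consonant of the agentive form *angozpev* is /v/, which is labial, so the plural suffix is -e, giving *angozpeve*.

angozpeve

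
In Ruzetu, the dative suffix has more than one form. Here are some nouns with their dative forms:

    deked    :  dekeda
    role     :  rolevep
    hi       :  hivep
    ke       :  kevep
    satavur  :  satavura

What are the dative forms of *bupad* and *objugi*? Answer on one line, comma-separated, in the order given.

The suffix is conditioned by the final sound: -a when the stem ends in a consonant (*deked*, *satavur*); -vep when the stem ends in a vowel (*role*, *hi*, *ke*).
*bupad*: final sound = /d/, a consonant → -a → *bupada*.
The final sound of *objugi* is /i/, which is a vowel, so the suffix is -vep, giving *objugivep*.

bupada, objugivep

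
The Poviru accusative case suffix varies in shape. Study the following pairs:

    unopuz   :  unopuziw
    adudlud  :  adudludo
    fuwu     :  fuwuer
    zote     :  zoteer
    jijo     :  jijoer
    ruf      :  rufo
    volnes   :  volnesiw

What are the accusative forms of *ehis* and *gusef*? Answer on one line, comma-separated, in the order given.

ehisiw, gusefo

The suffix is conditioned by the final sound: -iw when the stem ends in a sibilant (*unopuz*, *volnes*); -o when the stem ends in a non-sibilant consonant (*adudlud*, *ruf*); -er when the stem ends in a vowel (*fuwu*, *zote*, *jijo*).
*ehis* — final sound /s/ (a sibilant) → -iw → *ehisiw*.
*gusef*: final sound = /f/, a non-sibilant consonant → -o → *gusefo*.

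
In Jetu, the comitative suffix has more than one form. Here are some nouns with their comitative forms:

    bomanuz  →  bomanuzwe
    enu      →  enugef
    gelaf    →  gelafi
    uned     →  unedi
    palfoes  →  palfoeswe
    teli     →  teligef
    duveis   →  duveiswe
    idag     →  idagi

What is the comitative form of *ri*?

rigef

Looking at the final sound of each stem: -we when the stem ends in a sibilant (*bomanuz*, *palfoes*, *duveis*); -i when the stem ends in a non-sibilant consonant (*gelaf*, *uned*, *idag*); -gef when the stem ends in a vowel (*enu*, *teli*).
Since the final sound of *ri* is /i/ (a vowel), it takes -gef, giving *rigef*.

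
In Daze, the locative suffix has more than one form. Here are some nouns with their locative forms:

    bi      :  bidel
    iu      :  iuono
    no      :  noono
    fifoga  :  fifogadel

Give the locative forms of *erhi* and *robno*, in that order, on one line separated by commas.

erhidel, robnoono

Looking at the last vowel of each stem: -ono when the last vowel of the stem is a rounded vowel (*iu*, *no*); -del when the last vowel of the stem is an unrounded vowel (*bi*, *fifoga*).
*erhi* — last vowel /i/ (an unrounded vowel) → -del → *erhidel*.
The last vowel of *robno* is /o/, which is a rounded vowel, so the suffix is -ono, giving *robnoono*.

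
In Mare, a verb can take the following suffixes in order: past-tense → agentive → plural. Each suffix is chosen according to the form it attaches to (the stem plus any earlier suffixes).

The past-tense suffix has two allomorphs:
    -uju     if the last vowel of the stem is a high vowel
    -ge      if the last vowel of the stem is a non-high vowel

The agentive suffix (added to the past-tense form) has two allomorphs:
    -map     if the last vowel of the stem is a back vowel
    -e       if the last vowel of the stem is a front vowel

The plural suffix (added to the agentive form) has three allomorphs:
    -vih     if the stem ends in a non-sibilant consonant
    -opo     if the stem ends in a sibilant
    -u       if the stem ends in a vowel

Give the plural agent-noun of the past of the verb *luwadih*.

Since the last vowel of *luwadih* is /i/ (a high vowel), it takes -uju, giving *luwadihuju*.
The last vowel of the past-tense form *luwadihuju* is /u/, which is a back vowel, so the agentive suffix is -map, giving *luwadihujumap*.
The agentive form *luwadihujumap*: final sound = /p/, a non-sibilant consonant → -vih → *luwadihujumapvih*.

luwadihujumapvih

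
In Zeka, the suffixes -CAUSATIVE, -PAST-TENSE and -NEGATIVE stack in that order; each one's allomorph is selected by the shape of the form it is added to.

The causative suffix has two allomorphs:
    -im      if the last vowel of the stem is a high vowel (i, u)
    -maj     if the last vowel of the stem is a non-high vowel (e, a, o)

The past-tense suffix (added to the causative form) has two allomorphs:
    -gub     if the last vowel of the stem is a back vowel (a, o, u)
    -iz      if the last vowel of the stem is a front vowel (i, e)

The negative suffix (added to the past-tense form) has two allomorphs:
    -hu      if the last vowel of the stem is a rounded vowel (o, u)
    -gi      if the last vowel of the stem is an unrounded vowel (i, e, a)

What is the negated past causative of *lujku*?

lujkuimizgi

Since the last vowel of *lujku* is /u/ (a high vowel), it takes -im, giving *lujkuim*.
The causative form *lujkuim*: last vowel = /i/, a front vowel → -iz → *lujkuimiz*.
The past-tense form *lujkuimiz*: last vowel = /i/, an unrounded vowel → -gi → *lujkuimizgi*.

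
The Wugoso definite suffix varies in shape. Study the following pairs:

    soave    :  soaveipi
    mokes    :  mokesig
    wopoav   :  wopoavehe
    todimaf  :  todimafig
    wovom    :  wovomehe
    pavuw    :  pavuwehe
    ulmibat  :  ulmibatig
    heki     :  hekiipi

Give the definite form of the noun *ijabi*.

ijabiipi

The pattern is voicing of the final sound: -ig when the stem ends in a voiceless consonant (*mokes*, *todimaf*, *ulmibat*); -ehe when the stem ends in a voiced consonant (*wopoav*, *wovom*, *pavuw*); -ipi when the stem ends in a vowel (*soave*, *heki*).
Since the final sound of *ijabi* is /i/ (a vowel), it takes -ipi, giving *ijabiipi*.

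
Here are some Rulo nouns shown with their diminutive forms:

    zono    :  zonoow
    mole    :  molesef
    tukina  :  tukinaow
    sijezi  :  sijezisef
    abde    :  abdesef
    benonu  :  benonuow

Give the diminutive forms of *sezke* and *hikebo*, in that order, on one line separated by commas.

sezkesef, hikeboow

The alternation tracks the last vowel of the stem — -sef when the last vowel of the stem is a front vowel (*mole*, *sijezi*, *abde*); -ow when the last vowel of the stem is a back vowel (*zono*, *tukina*, *benonu*).
Since the last vowel of *sezke* is /e/ (a front vowel), it takes -sef, giving *sezkesef*.
The last vowel of *hikebo* is /o/, which is a back vowel, so the suffix is -ow, giving *hikeboow*.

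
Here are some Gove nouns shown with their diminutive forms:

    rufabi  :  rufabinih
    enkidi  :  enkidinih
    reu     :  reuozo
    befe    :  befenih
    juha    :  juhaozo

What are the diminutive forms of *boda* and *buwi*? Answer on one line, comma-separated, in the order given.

bodaozo, buwinih

The alternation tracks the last vowel of the stem — -nih when the last vowel of the stem is a front vowel (*rufabi*, *enkidi*, *befe*); -ozo when the last vowel of the stem is a back vowel (*reu*, *juha*).
*boda*: last vowel = /a/, a back vowel → -ozo → *bodaozo*.
*buwi*: last vowel = /i/, a front vowel → -nih → *buwinih*.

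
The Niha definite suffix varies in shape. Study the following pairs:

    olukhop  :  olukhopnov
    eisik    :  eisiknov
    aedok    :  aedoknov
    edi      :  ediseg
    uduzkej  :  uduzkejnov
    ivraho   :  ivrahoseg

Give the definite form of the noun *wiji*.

wijiseg

Looking at the final sound of each stem: -nov when the stem ends in a consonant (*olukhop*, *eisik*, *aedok*, *uduzkej*); -seg when the stem ends in a vowel (*edi*, *ivraho*).
*wiji* — final sound /i/ (a vowel) → -seg → *wijiseg*.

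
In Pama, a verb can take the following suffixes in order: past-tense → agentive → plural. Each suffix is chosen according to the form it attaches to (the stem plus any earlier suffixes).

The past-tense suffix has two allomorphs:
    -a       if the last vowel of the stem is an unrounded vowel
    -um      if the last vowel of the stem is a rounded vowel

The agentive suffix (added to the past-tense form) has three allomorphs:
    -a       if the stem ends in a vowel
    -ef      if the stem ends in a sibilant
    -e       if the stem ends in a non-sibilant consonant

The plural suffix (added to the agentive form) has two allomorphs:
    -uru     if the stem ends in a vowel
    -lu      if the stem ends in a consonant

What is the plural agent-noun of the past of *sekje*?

*sekje*: last vowel = /e/, an unrounded vowel → -a → *sekjea*.
The final sound of the past-tense form *sekjea* is /a/, which is a vowel, so the agentive suffix is -a, giving *sekjeaa*.
The agentive form *sekjeaa*: final sound = /a/, a vowel → -uru → *sekjeaauru*.

sekjeaauru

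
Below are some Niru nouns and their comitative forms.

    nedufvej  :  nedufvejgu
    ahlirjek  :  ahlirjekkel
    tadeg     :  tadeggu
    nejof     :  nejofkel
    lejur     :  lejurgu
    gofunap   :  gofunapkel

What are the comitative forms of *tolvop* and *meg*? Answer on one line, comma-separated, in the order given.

tolvopkel, meggu

The pattern is voicing of the final consonant: -kel when the stem ends in a voiceless consonant (*ahlirjek*, *nejof*, *gofunap*); -gu when the stem ends in a voiced consonant (*nedufvej*, *tadeg*, *lejur*).
The final consonant of *tolvop* is /p/, which is voiceless, so the suffix is -kel, giving *tolvopkel*.
*meg* — final consonant /g/ (voiced) → -gu → *meggu*.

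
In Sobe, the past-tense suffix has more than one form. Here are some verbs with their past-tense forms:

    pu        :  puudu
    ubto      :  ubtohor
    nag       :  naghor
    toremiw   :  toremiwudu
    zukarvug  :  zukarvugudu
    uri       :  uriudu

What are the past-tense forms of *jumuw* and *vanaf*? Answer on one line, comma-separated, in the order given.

jumuwudu, vanafhor

The alternation tracks the last vowel of the stem — -udu when the last vowel of the stem is a high vowel (*pu*, *toremiw*, *zukarvug*, *uri*); -hor when the last vowel of the stem is a non-high vowel (*ubto*, *nag*).
*jumuw*: last vowel = /u/, a high vowel → -udu → *jumuwudu*.
*vanaf*: last vowel = /a/, a non-high vowel → -hor → *vanafhor*.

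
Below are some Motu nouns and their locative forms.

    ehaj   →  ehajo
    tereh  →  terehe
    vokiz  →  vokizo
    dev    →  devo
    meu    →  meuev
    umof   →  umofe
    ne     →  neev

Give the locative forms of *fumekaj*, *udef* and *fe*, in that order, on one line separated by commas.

fumekajo, udefe, feev

The alternation tracks the final sound of the stem — -e when the stem ends in a voiceless consonant (*tereh*, *umof*); -o when the stem ends in a voiced consonant (*ehaj*, *vokiz*, *dev*); -ev when the stem ends in a vowel (*meu*, *ne*).
*fumekaj*: final sound = /j/, a voiced consonant → -o → *fumekajo*.
*udef*: final sound = /f/, a voiceless consonant → -e → *udefe*.
Since the final sound of *fe* is /e/ (a vowel), it takes -ev, giving *feev*.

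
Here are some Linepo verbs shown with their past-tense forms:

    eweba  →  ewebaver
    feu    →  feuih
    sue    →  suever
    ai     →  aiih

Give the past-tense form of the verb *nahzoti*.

The pattern is height harmony: -ih when the last vowel of the stem is a high vowel (*feu*, *ai*); -ver when the last vowel of the stem is a non-high vowel (*eweba*, *sue*).
*nahzoti* — last vowel /i/ (a high vowel) → -ih → *nahzotiih*.

nahzotiih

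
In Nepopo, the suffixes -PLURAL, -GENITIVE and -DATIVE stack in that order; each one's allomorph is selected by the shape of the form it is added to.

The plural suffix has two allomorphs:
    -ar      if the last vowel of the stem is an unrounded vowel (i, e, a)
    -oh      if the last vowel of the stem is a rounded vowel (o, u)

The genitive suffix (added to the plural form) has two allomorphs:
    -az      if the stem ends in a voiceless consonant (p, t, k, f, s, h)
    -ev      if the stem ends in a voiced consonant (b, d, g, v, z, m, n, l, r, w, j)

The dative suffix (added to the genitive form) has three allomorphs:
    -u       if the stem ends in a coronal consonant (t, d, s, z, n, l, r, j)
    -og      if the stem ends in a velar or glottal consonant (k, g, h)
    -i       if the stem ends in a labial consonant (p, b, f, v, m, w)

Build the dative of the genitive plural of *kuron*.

kuronohazu

*kuron*: last vowel = /o/, a rounded vowel → -oh → *kuronoh*.
The final consonant of the plural form *kuronoh* is /h/, which is voiceless, so the genitive suffix is -az, giving *kuronohaz*.
The final consonant of the genitive form *kuronohaz* is /z/, which is coronal, so the dative suffix is -u, giving *kuronohazu*.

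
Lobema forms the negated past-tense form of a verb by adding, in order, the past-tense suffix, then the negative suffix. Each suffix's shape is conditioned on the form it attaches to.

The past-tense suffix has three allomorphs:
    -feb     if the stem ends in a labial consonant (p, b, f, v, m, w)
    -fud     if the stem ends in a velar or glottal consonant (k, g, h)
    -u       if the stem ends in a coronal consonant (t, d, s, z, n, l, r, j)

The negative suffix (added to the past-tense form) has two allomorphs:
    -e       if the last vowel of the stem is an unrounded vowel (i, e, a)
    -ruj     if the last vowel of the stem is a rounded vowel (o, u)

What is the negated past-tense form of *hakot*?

hakoturuj

*hakot* — final consonant /t/ (coronal) → -u → *hakotu*.
The past-tense form *hakotu*: last vowel = /u/, a rounded vowel → -ruj → *hakoturuj*.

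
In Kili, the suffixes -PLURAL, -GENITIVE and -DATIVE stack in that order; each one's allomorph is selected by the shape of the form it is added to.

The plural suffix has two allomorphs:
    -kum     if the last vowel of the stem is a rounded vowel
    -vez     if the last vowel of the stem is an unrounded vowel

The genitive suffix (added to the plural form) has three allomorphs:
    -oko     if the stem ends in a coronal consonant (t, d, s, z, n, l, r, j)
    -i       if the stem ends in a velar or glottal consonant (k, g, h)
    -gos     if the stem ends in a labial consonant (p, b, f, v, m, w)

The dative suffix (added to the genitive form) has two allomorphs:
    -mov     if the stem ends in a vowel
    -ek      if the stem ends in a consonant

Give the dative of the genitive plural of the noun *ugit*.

ugitvezokomov

*ugit*: last vowel = /i/, an unrounded vowel → -vez → *ugitvez*.
The plural form *ugitvez* — final consonant /z/ (coronal) → -oko → *ugitvezoko*.
Since the final sound of the genitive form *ugitvezoko* is /o/ (a vowel), it takes -mov, giving *ugitvezokomov*.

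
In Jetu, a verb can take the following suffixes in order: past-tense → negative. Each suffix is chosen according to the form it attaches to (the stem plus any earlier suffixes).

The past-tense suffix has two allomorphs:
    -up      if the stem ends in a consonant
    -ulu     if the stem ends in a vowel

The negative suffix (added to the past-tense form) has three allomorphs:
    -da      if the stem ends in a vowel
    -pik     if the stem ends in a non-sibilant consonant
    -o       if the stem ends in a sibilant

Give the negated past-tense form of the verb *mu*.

muuluda

*mu* — final sound /u/ (a vowel) → -ulu → *muulu*.
The final sound of the past-tense form *muulu* is /u/, which is a vowel, so the negative suffix is -da, giving *muuluda*.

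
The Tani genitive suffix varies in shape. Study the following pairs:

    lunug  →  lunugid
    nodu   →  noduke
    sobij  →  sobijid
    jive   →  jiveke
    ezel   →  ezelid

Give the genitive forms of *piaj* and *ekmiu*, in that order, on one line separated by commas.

piajid, ekmiuke

The pattern is consonant vs. vowel: -id when the stem ends in a consonant (*lunug*, *sobij*, *ezel*); -ke when the stem ends in a vowel (*nodu*, *jive*).
Since the final sound of *piaj* is /j/ (a consonant), it takes -id, giving *piajid*.
*ekmiu*: final sound = /u/, a vowel → -ke → *ekmiuke*.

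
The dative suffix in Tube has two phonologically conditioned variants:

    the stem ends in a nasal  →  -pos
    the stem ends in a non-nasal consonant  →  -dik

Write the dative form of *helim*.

helimpos

The final consonant of *helim* is /m/, which is a nasal, so the suffix is -pos, giving *helimpos*.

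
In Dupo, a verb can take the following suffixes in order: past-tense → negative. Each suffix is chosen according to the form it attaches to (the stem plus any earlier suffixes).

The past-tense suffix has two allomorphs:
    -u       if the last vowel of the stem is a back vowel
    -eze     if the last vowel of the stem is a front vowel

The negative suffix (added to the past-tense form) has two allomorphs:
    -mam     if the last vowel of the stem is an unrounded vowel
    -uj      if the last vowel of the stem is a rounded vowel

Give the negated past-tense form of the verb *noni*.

noniezemam

*noni* — last vowel /i/ (a front vowel) → -eze → *nonieze*.
The past-tense form *nonieze*: last vowel = /e/, an unrounded vowel → -mam → *noniezemam*.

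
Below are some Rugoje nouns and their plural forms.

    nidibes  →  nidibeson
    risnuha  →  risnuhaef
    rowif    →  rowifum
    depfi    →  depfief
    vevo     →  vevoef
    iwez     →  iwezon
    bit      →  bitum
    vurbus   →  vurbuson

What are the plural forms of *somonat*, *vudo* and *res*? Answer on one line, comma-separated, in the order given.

somonatum, vudoef, reson

Looking at the final sound of each stem: -on when the stem ends in a sibilant (*nidibes*, *iwez*, *vurbus*); -um when the stem ends in a non-sibilant consonant (*rowif*, *bit*); -ef when the stem ends in a vowel (*risnuha*, *depfi*, *vevo*).
The final sound of *somonat* is /t/, which is a non-sibilant consonant, so the suffix is -um, giving *somonatum*.
*vudo* — final sound /o/ (a vowel) → -ef → *vudoef*.
The final sound of *res* is /s/, which is a sibilant, so the suffix is -on, giving *reson*.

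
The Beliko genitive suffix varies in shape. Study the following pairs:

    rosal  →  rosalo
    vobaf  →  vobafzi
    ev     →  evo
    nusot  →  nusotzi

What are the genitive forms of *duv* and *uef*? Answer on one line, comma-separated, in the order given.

The suffix is conditioned by the final consonant: -zi when the stem ends in a voiceless consonant (*vobaf*, *nusot*); -o when the stem ends in a voiced consonant (*rosal*, *ev*).
The final consonant of *duv* is /v/, which is voiced, so the suffix is -o, giving *duvo*.
*uef*: final consonant = /f/, voiceless → -zi → *uefzi*.

duvo, uefzi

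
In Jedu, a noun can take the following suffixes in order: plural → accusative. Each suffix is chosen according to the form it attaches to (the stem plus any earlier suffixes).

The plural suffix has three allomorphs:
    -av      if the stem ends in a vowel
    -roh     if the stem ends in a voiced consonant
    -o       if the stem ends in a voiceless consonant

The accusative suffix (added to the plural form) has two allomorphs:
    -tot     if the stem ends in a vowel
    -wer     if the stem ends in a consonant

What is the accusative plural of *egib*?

Since the final sound of *egib* is /b/ (a voiced consonant), it takes -roh, giving *egibroh*.
The final sound of the plural form *egibroh* is /h/, which is a consonant, so the accusative suffix is -wer, giving *egibrohwer*.

egibrohwer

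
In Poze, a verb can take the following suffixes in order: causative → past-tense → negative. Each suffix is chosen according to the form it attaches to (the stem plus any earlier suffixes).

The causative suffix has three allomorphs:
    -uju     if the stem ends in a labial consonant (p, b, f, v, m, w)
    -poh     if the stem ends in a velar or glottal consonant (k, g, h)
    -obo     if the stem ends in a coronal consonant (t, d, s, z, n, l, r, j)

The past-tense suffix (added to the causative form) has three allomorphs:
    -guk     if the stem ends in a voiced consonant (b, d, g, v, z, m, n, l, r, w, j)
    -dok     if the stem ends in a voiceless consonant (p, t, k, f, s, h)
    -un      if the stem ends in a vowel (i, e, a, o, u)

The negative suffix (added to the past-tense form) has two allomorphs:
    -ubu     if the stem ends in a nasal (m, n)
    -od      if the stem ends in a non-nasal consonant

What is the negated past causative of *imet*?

imetobounubu

*imet* — final consonant /t/ (coronal) → -obo → *imetobo*.
The final sound of the causative form *imetobo* is /o/, which is a vowel, so the past-tense suffix is -un, giving *imetoboun*.
The final consonant of the past-tense form *imetoboun* is /n/, which is a nasal, so the negative suffix is -ubu, giving *imetobounubu*.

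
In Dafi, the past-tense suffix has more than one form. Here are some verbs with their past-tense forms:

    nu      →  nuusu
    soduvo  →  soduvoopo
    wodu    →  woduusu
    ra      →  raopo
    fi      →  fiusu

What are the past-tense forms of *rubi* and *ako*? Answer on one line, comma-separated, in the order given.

rubiusu, akoopo

The pattern is height harmony: -usu when the last vowel of the stem is a high vowel (*nu*, *wodu*, *fi*); -opo when the last vowel of the stem is a non-high vowel (*soduvo*, *ra*).
*rubi* — last vowel /i/ (a high vowel) → -usu → *rubiusu*.
Since the last vowel of *ako* is /o/ (a non-high vowel), it takes -opo, giving *akoopo*.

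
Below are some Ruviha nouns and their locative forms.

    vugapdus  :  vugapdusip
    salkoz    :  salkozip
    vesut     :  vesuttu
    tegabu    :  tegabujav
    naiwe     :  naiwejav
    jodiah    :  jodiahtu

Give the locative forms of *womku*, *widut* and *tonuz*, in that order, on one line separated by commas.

Looking at the final sound of each stem: -ip when the stem ends in a sibilant (*vugapdus*, *salkoz*); -tu when the stem ends in a non-sibilant consonant (*vesut*, *jodiah*); -jav when the stem ends in a vowel (*tegabu*, *naiwe*).
*womku* — final sound /u/ (a vowel) → -jav → *womkujav*.
*widut*: final sound = /t/, a non-sibilant consonant → -tu → *widuttu*.
*tonuz*: final sound = /z/, a sibilant → -ip → *tonuzip*.

womkujav, widuttu, tonuzip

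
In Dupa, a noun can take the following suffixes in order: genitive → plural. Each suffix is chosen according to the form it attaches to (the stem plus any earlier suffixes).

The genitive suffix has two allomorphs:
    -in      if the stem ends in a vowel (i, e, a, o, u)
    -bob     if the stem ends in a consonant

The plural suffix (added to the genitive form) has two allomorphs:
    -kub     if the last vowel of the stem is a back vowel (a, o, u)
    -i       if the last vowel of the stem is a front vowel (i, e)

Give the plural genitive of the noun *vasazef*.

vasazefbobkub

Since the final sound of *vasazef* is /f/ (a consonant), it takes -bob, giving *vasazefbob*.
Since the last vowel of the genitive form *vasazefbob* is /o/ (a back vowel), it takes -kub, giving *vasazefbobkub*.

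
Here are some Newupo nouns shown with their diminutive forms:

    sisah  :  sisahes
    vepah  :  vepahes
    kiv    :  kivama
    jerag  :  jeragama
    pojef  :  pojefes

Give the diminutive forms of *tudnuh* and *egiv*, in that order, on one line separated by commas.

Looking at the final consonant of each stem: -es when the stem ends in a voiceless consonant (*sisah*, *vepah*, *pojef*); -ama when the stem ends in a voiced consonant (*kiv*, *jerag*).
*tudnuh*: final consonant = /h/, voiceless → -es → *tudnuhes*.
*egiv* — final consonant /v/ (voiced) → -ama → *egivama*.

tudnuhes, egivama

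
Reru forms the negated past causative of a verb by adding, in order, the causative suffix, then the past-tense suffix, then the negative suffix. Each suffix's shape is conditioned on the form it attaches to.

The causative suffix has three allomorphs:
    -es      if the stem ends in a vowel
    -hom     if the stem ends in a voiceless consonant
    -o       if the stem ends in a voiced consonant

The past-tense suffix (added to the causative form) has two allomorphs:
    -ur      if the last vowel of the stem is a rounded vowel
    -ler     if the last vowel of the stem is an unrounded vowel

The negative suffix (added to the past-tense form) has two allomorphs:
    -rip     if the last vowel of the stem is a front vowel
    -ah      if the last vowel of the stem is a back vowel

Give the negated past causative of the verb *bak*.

bakhomurah

The final sound of *bak* is /k/, which is a voiceless consonant, so the causative suffix is -hom, giving *bakhom*.
Since the last vowel of the causative form *bakhom* is /o/ (a rounded vowel), it takes -ur, giving *bakhomur*.
The past-tense form *bakhomur*: last vowel = /u/, a back vowel → -ah → *bakhomurah*.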